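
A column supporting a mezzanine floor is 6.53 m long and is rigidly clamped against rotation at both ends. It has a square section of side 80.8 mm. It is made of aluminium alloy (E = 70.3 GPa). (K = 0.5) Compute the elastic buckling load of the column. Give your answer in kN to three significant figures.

I = a⁴/12 = 80.8⁴/12 = 3.552×10^6 mm⁴
I = 3.552×10^6 mm⁴ = 3.552×10^-6 m⁴
Effective length L_e = K·L = 0.5 × 6.53 = 3.265 m
P_cr = π²EI / L_e² = π² × 70.3×10⁹ × 3.552×10^-6 / 3.265² = 2.312×10^5 N

P_cr ≈ 231 kN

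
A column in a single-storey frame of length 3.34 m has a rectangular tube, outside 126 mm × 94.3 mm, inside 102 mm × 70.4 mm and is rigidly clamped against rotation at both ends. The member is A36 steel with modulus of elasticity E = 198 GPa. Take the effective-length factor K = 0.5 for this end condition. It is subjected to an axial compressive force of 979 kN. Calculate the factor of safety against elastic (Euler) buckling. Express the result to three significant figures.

n ≈ 4.18

Weak-axis I_min = (h_o·b_o³ − h_i·b_i³)/12 with b_o = 94.3, b_i = 70.40 mm (shorter outer/inner sides).
I_min = (126×94.3³ − 102.0×70.40³)/12 = 5.839×10^6 mm⁴
I = 5.839×10^6 mm⁴ = 5.839×10^-6 m⁴
Effective length L_e = K·L = 0.5 × 3.34 = 1.670 m
P_cr = π²EI / L_e² = π² × 198×10⁹ × 5.839×10^-6 / 1.670² = 4.091×10^6 N
Factor of safety n = P_cr / P = 4091.5 / 979 = 4.18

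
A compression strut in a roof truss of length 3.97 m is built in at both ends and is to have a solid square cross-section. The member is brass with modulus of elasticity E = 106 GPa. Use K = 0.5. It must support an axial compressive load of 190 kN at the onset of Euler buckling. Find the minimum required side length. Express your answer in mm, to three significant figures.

a ≈ 54.1 mm

L_e = K·L = 0.5 × 3.97 = 1.985 m
Required I = P_cr·L_e²/(π²E) = 1.900×10^5 × 1.985² / (π² × 1.06×10^11) = 7.156×10^-7 m⁴
I_req = 7.156×10^5 mm⁴
Solid square: I = a⁴/12  ⇒  a = (12I)^(1/4) = (12×7.156×10^5)^(1/4) = 54.1 mm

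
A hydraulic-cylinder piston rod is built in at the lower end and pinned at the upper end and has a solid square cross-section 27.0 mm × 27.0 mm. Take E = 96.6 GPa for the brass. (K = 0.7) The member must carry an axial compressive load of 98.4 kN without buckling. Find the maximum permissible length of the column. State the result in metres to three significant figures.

I = a⁴/12 = 27.0⁴/12 = 4.429×10^4 mm⁴
I = 4.429×10^-8 m⁴
At the buckling limit P_cr = P = 9.840×10^4 N
From P_cr = π²EI/(K·L)²:  L = (1/K)·√(π²EI/P_cr) = (1/0.7)·√(π²×9.66×10^10×4.429×10^-8/9.840×10^4)
L = 0.936 m

L_max ≈ 0.936 m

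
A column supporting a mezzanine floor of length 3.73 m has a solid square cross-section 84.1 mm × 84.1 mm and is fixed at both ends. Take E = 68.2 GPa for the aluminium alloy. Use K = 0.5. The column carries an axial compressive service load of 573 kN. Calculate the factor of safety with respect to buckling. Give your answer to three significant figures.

I = a⁴/12 = 84.1⁴/12 = 4.169×10^6 mm⁴
I = 4.169×10^6 mm⁴ = 4.169×10^-6 m⁴
Effective length L_e = K·L = 0.5 × 3.73 = 1.865 m
P_cr = π²EI / L_e² = π² × 68.2×10⁹ × 4.169×10^-6 / 1.865² = 8.067×10^5 N
Factor of safety n = P_cr / P = 806.73 / 573 = 1.41

n ≈ 1.41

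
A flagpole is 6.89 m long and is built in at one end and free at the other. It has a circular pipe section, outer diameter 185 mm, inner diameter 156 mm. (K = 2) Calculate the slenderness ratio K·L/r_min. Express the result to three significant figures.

λ ≈ 228

d_o = 185 mm, d_i = 156 mm
I = π(d_o⁴ − d_i⁴)/64 = π(185⁴ − 156.0⁴)/64 = 2.843×10^7 mm⁴
A = 7.767×10^3 mm²;  r_min = √(I/A) = √(2.843×10^7/7.767×10^3) = 60.50 mm
L_e = K·L = 2 × 6.89 m = 13.78 m = 13780 mm
λ = L_e / r_min = 13780 / 60.50 = 228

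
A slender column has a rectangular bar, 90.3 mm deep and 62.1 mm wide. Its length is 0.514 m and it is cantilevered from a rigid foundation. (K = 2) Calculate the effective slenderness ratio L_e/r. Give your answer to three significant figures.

λ ≈ 57.3

For a rectangle r_min = b/√12 = 62.1/√12 = 17.93 mm
L_e = K·L = 2 × 0.514 m = 1.028 m = 1028.0 mm
λ = L_e / r_min = 1028.0 / 17.93 = 57.3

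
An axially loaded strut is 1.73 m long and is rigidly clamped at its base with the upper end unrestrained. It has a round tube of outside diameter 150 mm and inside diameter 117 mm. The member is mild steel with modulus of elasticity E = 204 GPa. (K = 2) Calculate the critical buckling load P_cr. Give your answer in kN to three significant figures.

d_o = 150 mm, d_i = 117 mm
I = π(d_o⁴ − d_i⁴)/64 = π(150⁴ − 117.0⁴)/64 = 1.565×10^7 mm⁴
I = 1.565×10^7 mm⁴ = 1.565×10^-5 m⁴
Effective length L_e = K·L = 2 × 1.73 = 3.460 m
P_cr = π²EI / L_e² = π² × 204×10⁹ × 1.565×10^-5 / 3.460² = 2.632×10^6 N

P_cr ≈ 2630 kN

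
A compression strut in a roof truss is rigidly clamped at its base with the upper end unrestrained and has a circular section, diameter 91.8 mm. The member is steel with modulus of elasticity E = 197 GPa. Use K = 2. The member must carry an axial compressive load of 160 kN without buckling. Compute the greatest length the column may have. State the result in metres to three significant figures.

I = πd⁴/64 = π×91.8⁴/64 = 3.486×10^6 mm⁴
I = 3.486×10^-6 m⁴
At the buckling limit P_cr = P = 1.600×10^5 N
From P_cr = π²EI/(K·L)²:  L = (1/K)·√(π²EI/P_cr) = (1/2)·√(π²×1.97×10^11×3.486×10^-6/1.600×10^5)
L = 3.25 m

L_max ≈ 3.25 m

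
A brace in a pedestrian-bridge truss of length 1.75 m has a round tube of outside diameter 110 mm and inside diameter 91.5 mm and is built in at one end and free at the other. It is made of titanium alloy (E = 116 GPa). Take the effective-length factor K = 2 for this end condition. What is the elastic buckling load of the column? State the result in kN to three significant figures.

d_o = 110 mm, d_i = 91.5 mm
I = π(d_o⁴ − d_i⁴)/64 = π(110⁴ − 91.50⁴)/64 = 3.746×10^6 mm⁴
I = 3.746×10^6 mm⁴ = 3.746×10^-6 m⁴
Effective length L_e = K·L = 2 × 1.75 = 3.500 m
P_cr = π²EI / L_e² = π² × 116×10⁹ × 3.746×10^-6 / 3.500² = 3.501×10^5 N

P_cr ≈ 350 kN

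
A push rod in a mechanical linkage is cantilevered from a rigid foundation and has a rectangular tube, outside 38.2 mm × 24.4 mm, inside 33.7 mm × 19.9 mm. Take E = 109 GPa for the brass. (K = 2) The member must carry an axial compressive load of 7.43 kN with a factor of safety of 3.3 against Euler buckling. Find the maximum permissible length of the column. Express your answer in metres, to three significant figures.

Weak-axis I_min = (h_o·b_o³ − h_i·b_i³)/12 with b_o = 24.4, b_i = 19.90 mm (shorter outer/inner sides).
I_min = (38.2×24.4³ − 33.70×19.90³)/12 = 2.411×10^4 mm⁴
I = 2.411×10^-8 m⁴
Required critical load P_cr = n·P = 3.3 × 7.43 = 24.52 kN = 2.452×10^4 N
From P_cr = π²EI/(K·L)²:  L = (1/K)·√(π²EI/P_cr) = (1/2)·√(π²×1.09×10^11×2.411×10^-8/2.452×10^4)
L = 0.514 m

L_max ≈ 0.514 m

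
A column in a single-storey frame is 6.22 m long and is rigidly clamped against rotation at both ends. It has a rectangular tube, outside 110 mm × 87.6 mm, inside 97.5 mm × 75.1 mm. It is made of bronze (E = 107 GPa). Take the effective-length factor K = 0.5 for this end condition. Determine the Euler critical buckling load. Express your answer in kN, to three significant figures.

Weak-axis I_min = (h_o·b_o³ − h_i·b_i³)/12 with b_o = 87.6, b_i = 75.10 mm (shorter outer/inner sides).
I_min = (110×87.6³ − 97.50×75.10³)/12 = 2.721×10^6 mm⁴
I = 2.721×10^6 mm⁴ = 2.721×10^-6 m⁴
Effective length L_e = K·L = 0.5 × 6.22 = 3.110 m
P_cr = π²EI / L_e² = π² × 107×10⁹ × 2.721×10^-6 / 3.110² = 2.970×10^5 N

P_cr ≈ 297 kN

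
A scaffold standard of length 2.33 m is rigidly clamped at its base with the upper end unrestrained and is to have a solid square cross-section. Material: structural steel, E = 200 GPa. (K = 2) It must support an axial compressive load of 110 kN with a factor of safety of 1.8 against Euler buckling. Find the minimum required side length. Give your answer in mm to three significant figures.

Required P_cr = n·P = 1.8 × 110 = 198.0 kN
L_e = K·L = 2 × 2.33 = 4.660 m
Required I = P_cr·L_e²/(π²E) = 1.980×10^5 × 4.660² / (π² × 2.00×10^11) = 2.178×10^-6 m⁴
I_req = 2.178×10^6 mm⁴
Solid square: I = a⁴/12  ⇒  a = (12I)^(1/4) = (12×2.178×10^6)^(1/4) = 71.5 mm

a ≈ 71.5 mm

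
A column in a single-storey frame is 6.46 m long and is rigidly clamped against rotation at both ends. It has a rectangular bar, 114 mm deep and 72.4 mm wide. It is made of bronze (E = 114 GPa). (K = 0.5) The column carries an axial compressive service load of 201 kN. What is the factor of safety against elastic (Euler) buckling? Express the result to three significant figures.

n ≈ 1.93

Buckling occurs about the weak axis: I_min = h·b³/12 with b = 72.4 mm (the shorter side).
I_min = 114×72.4³/12 = 3.605×10^6 mm⁴
I = 3.605×10^6 mm⁴ = 3.605×10^-6 m⁴
Effective length L_e = K·L = 0.5 × 6.46 = 3.230 m
P_cr = π²EI / L_e² = π² × 114×10⁹ × 3.605×10^-6 / 3.230² = 3.888×10^5 N
Factor of safety n = P_cr / P = 388.81 / 201 = 1.93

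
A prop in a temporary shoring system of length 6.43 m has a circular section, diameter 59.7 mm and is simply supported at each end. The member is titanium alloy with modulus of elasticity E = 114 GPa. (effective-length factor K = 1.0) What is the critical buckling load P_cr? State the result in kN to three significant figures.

P_cr ≈ 17.0 kN

I = πd⁴/64 = π×59.7⁴/64 = 6.235×10^5 mm⁴
I = 6.235×10^5 mm⁴ = 6.235×10^-7 m⁴
Effective length L_e = K·L = 1 × 6.43 = 6.430 m
P_cr = π²EI / L_e² = π² × 114×10⁹ × 6.235×10^-7 / 6.430² = 1.697×10^4 N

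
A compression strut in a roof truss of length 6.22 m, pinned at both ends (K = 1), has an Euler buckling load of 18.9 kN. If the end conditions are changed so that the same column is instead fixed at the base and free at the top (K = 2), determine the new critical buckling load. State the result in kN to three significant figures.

P_cr ≈ 4.72 kN

P_cr ∝ 1/K², so P_cr,new = P_cr,old × (K_old/K_new)² = 18.9 × (1/2)²
= 18.9 × 0.2500 = 4.72 kN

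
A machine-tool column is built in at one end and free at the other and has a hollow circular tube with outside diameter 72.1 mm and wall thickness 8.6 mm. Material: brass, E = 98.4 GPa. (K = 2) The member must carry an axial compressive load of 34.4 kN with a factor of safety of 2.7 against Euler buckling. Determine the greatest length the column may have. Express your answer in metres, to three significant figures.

L_max ≈ 1.52 m

Inner diameter d_i = 72.1 − 2×8.6 = 54.90 mm
I = π(d_o⁴ − d_i⁴)/64 = π(72.1⁴ − 54.90⁴)/64 = 8.806×10^5 mm⁴
I = 8.806×10^-7 m⁴
Required critical load P_cr = n·P = 2.7 × 34.4 = 92.88 kN = 9.288×10^4 N
From P_cr = π²EI/(K·L)²:  L = (1/K)·√(π²EI/P_cr) = (1/2)·√(π²×9.84×10^10×8.806×10^-7/9.288×10^4)
L = 1.52 m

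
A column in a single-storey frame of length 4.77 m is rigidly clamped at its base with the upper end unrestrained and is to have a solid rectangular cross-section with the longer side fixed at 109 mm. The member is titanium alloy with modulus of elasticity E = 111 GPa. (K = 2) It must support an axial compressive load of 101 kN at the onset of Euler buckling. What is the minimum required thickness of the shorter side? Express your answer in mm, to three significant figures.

b ≈ 97.4 mm

L_e = K·L = 2 × 4.77 = 9.540 m
Required I = P_cr·L_e²/(π²E) = 1.010×10^5 × 9.540² / (π² × 1.11×10^11) = 8.391×10^-6 m⁴
I_req = 8.391×10^6 mm⁴
Rectangle, weak axis: I_min = h·b³/12 with h = 109 mm fixed  ⇒  b = (12I/h)^(1/3) = 97.4 mm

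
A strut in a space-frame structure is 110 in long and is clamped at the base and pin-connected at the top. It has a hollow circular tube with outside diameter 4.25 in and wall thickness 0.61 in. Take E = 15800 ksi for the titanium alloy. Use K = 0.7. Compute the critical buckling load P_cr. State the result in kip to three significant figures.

P_cr ≈ 312 kip

Inner diameter d_i = 4.25 − 2×0.61 = 3.030 in
I = π(d_o⁴ − d_i⁴)/64 = π(4.25⁴ − 3.030⁴)/64 = 11.88 in⁴
Effective length L_e = K·L = 0.7 × 110 = 77.00 in
P_cr = π²EI / L_e² = π² × 15800×10³ × 11.88 / 77.00² = 3.124×10^5 lb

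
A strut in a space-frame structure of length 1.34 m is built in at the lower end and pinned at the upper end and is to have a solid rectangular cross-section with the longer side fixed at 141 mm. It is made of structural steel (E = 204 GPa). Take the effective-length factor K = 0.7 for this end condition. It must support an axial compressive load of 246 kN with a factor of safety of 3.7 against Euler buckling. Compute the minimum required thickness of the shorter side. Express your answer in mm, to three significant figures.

b ≈ 32.3 mm

Required P_cr = n·P = 3.7 × 246 = 910.2 kN
L_e = K·L = 0.7 × 1.34 = 0.9380 m
Required I = P_cr·L_e²/(π²E) = 9.102×10^5 × 0.9380² / (π² × 2.04×10^11) = 3.978×10^-7 m⁴
I_req = 3.978×10^5 mm⁴
Rectangle, weak axis: I_min = h·b³/12 with h = 141 mm fixed  ⇒  b = (12I/h)^(1/3) = 32.3 mm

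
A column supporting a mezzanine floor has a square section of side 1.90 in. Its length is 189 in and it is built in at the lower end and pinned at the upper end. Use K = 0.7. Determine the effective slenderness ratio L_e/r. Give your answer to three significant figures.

I = a⁴/12 = 1.90⁴/12 = 1.086 in⁴
A = 3.610 in²;  r_min = √(I/A) = √(1.086/3.610) = 0.5485 in
L_e = K·L = 0.7 × 189 = 132.3 in
λ = L_e / r_min = 132.30 / 0.5485 = 241

λ ≈ 241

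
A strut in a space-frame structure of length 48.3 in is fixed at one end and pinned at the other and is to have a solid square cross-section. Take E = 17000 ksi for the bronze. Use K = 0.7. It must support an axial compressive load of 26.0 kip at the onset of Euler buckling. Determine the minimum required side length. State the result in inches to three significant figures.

L_e = K·L = 0.7 × 48.3 = 33.81 in
Required I = P_cr·L_e²/(π²E) = 2.600×10^4 × 33.81² / (π² × 1.70×10^7) = 0.1771 in⁴
Solid square: I = a⁴/12  ⇒  a = (12I)^(1/4) = (12×0.1771)^(1/4) = 1.21 in

a ≈ 1.21 in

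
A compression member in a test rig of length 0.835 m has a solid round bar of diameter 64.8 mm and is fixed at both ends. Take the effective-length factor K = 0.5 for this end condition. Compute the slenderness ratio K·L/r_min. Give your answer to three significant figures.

I = πd⁴/64 = π×64.8⁴/64 = 8.655×10^5 mm⁴
A = 3.298×10^3 mm²;  r_min = √(I/A) = √(8.655×10^5/3.298×10^3) = 16.20 mm
L_e = K·L = 0.5 × 0.835 m = 0.4175 m = 417.50 mm
λ = L_e / r_min = 417.50 / 16.20 = 25.8

λ ≈ 25.8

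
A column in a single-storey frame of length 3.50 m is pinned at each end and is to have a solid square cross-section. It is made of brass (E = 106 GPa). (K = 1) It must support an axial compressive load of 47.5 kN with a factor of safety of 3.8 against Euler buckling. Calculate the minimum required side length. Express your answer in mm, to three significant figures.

Required P_cr = n·P = 3.8 × 47.5 = 180.5 kN
L_e = K·L = 1 × 3.50 = 3.500 m
Required I = P_cr·L_e²/(π²E) = 1.805×10^5 × 3.500² / (π² × 1.06×10^11) = 2.114×10^-6 m⁴
I_req = 2.114×10^6 mm⁴
Solid square: I = a⁴/12  ⇒  a = (12I)^(1/4) = (12×2.114×10^6)^(1/4) = 71.0 mm

a ≈ 71.0 mm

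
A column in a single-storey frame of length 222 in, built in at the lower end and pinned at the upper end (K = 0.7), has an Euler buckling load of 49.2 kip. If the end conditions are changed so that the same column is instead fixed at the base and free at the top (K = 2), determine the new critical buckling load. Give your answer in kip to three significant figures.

P_cr ∝ 1/K², so P_cr,new = P_cr,old × (K_old/K_new)² = 49.2 × (0.7/2)²
= 49.2 × 0.1225 = 6.03 kip

P_cr ≈ 6.03 kip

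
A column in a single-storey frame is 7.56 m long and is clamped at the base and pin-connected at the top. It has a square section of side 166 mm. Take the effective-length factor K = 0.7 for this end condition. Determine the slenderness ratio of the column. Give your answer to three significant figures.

λ ≈ 110

I = a⁴/12 = 166⁴/12 = 6.328×10^7 mm⁴
A = 2.756×10^4 mm²;  r_min = √(I/A) = √(6.328×10^7/2.756×10^4) = 47.92 mm
L_e = K·L = 0.7 × 7.56 m = 5.292 m = 5292.0 mm
λ = L_e / r_min = 5292.0 / 47.92 = 110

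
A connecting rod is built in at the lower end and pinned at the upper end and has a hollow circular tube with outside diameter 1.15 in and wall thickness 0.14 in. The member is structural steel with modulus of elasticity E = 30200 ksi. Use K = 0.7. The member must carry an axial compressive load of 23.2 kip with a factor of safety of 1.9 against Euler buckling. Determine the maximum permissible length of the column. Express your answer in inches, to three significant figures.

L_max ≈ 28.2 in

Inner diameter d_i = 1.15 − 2×0.14 = 0.8700 in
I = π(d_o⁴ − d_i⁴)/64 = π(1.15⁴ − 0.8700⁴)/64 = 5.773×10^-2 in⁴
Required critical load P_cr = n·P = 1.9 × 23.2 = 44.08 kip = 4.408×10^4 lb
From P_cr = π²EI/(K·L)²:  L = (1/K)·√(π²EI/P_cr) = (1/0.7)·√(π²×3.02×10^7×5.773×10^-2/4.408×10^4)
L = 28.2 in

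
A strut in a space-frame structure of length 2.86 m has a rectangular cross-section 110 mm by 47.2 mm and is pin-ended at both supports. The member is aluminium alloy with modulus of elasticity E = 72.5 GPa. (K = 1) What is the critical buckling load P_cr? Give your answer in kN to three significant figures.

P_cr ≈ 84.3 kN

Buckling occurs about the weak axis: I_min = h·b³/12 with b = 47.2 mm (the shorter side).
I_min = 110×47.2³/12 = 9.639×10^5 mm⁴
I = 9.639×10^5 mm⁴ = 9.639×10^-7 m⁴
Effective length L_e = K·L = 1 × 2.86 = 2.860 m
P_cr = π²EI / L_e² = π² × 72.5×10⁹ × 9.639×10^-7 / 2.860² = 8.432×10^4 N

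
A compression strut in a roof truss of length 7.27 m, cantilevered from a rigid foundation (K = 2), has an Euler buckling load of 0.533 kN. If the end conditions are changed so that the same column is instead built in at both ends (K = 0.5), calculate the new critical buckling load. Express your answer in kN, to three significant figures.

P_cr ∝ 1/K², so P_cr,new = P_cr,old × (K_old/K_new)² = 0.533 × (2/0.5)²
= 0.533 × 16.00 = 8.53 kN

P_cr ≈ 8.53 kN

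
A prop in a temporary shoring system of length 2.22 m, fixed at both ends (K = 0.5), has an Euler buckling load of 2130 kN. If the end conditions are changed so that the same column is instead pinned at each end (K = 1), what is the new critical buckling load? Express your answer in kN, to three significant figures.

P_cr ∝ 1/K², so P_cr,new = P_cr,old × (K_old/K_new)² = 2130 × (0.5/1)²
= 2130 × 0.2500 = 532 kN

P_cr ≈ 532 kN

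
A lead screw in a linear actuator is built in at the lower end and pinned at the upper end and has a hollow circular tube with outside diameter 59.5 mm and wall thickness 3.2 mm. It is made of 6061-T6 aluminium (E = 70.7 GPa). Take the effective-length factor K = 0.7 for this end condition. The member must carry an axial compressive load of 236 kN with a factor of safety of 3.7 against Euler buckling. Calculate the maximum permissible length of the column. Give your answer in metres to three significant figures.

Inner diameter d_i = 59.5 − 2×3.2 = 53.10 mm
I = π(d_o⁴ − d_i⁴)/64 = π(59.5⁴ − 53.10⁴)/64 = 2.250×10^5 mm⁴
I = 2.250×10^-7 m⁴
Required critical load P_cr = n·P = 3.7 × 236 = 873.2 kN = 8.732×10^5 N
From P_cr = π²EI/(K·L)²:  L = (1/K)·√(π²EI/P_cr) = (1/0.7)·√(π²×7.07×10^10×2.250×10^-7/8.732×10^5)
L = 0.606 m

L_max ≈ 0.606 m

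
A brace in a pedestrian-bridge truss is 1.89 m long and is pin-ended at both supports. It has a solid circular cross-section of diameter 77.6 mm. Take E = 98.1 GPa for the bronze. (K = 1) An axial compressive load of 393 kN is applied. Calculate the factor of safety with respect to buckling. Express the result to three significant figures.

I = πd⁴/64 = π×77.6⁴/64 = 1.780×10^6 mm⁴
I = 1.780×10^6 mm⁴ = 1.780×10^-6 m⁴
Effective length L_e = K·L = 1 × 1.89 = 1.890 m
P_cr = π²EI / L_e² = π² × 98.1×10⁹ × 1.780×10^-6 / 1.890² = 4.825×10^5 N
Factor of safety n = P_cr / P = 482.46 / 393 = 1.23

n ≈ 1.23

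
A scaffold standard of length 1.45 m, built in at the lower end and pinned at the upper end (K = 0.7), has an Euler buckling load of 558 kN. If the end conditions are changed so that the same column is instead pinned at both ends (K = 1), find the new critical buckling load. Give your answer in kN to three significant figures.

P_cr ≈ 273 kN

P_cr ∝ 1/K², so P_cr,new = P_cr,old × (K_old/K_new)² = 558 × (0.7/1)²
= 558 × 0.4900 = 273 kN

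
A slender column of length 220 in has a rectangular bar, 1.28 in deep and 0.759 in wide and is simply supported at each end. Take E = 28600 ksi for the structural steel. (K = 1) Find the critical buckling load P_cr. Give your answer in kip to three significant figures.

P_cr ≈ 0.272 kip

Buckling occurs about the weak axis: I_min = h·b³/12 with b = 0.759 in (the shorter side).
I_min = 1.28×0.759³/12 = 4.664×10^-2 in⁴
Effective length L_e = K·L = 1 × 220 = 220.0 in
P_cr = π²EI / L_e² = π² × 28600×10³ × 4.664×10^-2 / 220.0² = 272.0 lb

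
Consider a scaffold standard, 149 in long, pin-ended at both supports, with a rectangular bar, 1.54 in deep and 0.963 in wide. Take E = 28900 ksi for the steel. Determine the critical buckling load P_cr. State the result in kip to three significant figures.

Buckling occurs about the weak axis: I_min = h·b³/12 with b = 0.963 in (the shorter side).
I_min = 1.54×0.963³/12 = 0.1146 in⁴
Effective length L_e = K·L = 1 × 149 = 149.0 in
P_cr = π²EI / L_e² = π² × 28900×10³ × 0.1146 / 149.0² = 1.472×10^3 lb

P_cr ≈ 1.47 kip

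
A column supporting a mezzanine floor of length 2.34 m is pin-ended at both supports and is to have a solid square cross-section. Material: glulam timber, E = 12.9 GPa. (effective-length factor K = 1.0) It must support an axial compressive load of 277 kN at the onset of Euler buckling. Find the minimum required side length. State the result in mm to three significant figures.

a ≈ 109 mm

L_e = K·L = 1 × 2.34 = 2.340 m
Required I = P_cr·L_e²/(π²E) = 2.770×10^5 × 2.340² / (π² × 1.29×10^10) = 1.191×10^-5 m⁴
I_req = 1.191×10^7 mm⁴
Solid square: I = a⁴/12  ⇒  a = (12I)^(1/4) = (12×1.191×10^7)^(1/4) = 109 mm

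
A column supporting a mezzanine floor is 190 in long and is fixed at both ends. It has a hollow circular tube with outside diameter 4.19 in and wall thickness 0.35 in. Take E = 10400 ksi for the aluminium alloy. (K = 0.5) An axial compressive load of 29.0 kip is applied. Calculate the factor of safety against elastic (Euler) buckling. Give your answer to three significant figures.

n ≈ 3.08

Inner diameter d_i = 4.19 − 2×0.35 = 3.490 in
I = π(d_o⁴ − d_i⁴)/64 = π(4.19⁴ − 3.490⁴)/64 = 7.847 in⁴
Effective length L_e = K·L = 0.5 × 190 = 95.00 in
P_cr = π²EI / L_e² = π² × 10400×10³ × 7.847 / 95.00² = 8.925×10^4 lb
Factor of safety n = P_cr / P = 89.248 / 29.0 = 3.08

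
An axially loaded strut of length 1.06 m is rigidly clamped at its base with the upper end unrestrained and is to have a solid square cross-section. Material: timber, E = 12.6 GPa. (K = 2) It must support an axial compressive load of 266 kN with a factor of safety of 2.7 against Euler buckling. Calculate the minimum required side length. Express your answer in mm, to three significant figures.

Required P_cr = n·P = 2.7 × 266 = 718.2 kN
L_e = K·L = 2 × 1.06 = 2.120 m
Required I = P_cr·L_e²/(π²E) = 7.182×10^5 × 2.120² / (π² × 1.26×10^10) = 2.596×10^-5 m⁴
I_req = 2.596×10^7 mm⁴
Solid square: I = a⁴/12  ⇒  a = (12I)^(1/4) = (12×2.596×10^7)^(1/4) = 133 mm

a ≈ 133 mm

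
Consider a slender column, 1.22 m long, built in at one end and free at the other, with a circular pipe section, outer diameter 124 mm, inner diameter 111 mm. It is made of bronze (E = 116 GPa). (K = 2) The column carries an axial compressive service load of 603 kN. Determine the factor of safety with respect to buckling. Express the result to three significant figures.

n ≈ 1.32

d_o = 124 mm, d_i = 111 mm
I = π(d_o⁴ − d_i⁴)/64 = π(124⁴ − 111.0⁴)/64 = 4.153×10^6 mm⁴
I = 4.153×10^6 mm⁴ = 4.153×10^-6 m⁴
Effective length L_e = K·L = 2 × 1.22 = 2.440 m
P_cr = π²EI / L_e² = π² × 116×10⁹ × 4.153×10^-6 / 2.440² = 7.987×10^5 N
Factor of safety n = P_cr / P = 798.72 / 603 = 1.32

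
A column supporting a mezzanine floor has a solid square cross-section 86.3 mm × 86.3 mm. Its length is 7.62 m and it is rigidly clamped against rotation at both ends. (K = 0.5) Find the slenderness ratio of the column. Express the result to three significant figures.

For a square r = a/√12 = 86.3/√12 = 24.91 mm
L_e = K·L = 0.5 × 7.62 m = 3.810 m = 3810.0 mm
λ = L_e / r_min = 3810.0 / 24.91 = 153

λ ≈ 153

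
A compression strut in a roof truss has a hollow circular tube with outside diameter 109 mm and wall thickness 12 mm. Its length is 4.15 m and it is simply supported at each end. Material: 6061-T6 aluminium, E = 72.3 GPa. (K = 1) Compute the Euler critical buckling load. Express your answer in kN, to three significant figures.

P_cr ≈ 181 kN

Inner diameter d_i = 109 − 2×12 = 85.00 mm
I = π(d_o⁴ − d_i⁴)/64 = π(109⁴ − 85.00⁴)/64 = 4.367×10^6 mm⁴
I = 4.367×10^6 mm⁴ = 4.367×10^-6 m⁴
Effective length L_e = K·L = 1 × 4.15 = 4.150 m
P_cr = π²EI / L_e² = π² × 72.3×10⁹ × 4.367×10^-6 / 4.150² = 1.809×10^5 N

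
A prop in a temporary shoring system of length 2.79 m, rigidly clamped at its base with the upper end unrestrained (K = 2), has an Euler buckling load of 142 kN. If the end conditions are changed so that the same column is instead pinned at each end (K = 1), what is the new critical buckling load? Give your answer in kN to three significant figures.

P_cr ∝ 1/K², so P_cr,new = P_cr,old × (K_old/K_new)² = 142 × (2/1)²
= 142 × 4.000 = 568 kN

P_cr ≈ 568 kN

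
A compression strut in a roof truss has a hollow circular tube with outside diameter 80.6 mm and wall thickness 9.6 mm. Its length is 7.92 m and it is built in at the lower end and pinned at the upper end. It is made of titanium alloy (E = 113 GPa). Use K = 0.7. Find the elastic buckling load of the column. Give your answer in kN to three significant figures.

P_cr ≈ 49.9 kN

Inner diameter d_i = 80.6 − 2×9.6 = 61.40 mm
I = π(d_o⁴ − d_i⁴)/64 = π(80.6⁴ − 61.40⁴)/64 = 1.374×10^6 mm⁴
I = 1.374×10^6 mm⁴ = 1.374×10^-6 m⁴
Effective length L_e = K·L = 0.7 × 7.92 = 5.544 m
P_cr = π²EI / L_e² = π² × 113×10⁹ × 1.374×10^-6 / 5.544² = 4.985×10^4 N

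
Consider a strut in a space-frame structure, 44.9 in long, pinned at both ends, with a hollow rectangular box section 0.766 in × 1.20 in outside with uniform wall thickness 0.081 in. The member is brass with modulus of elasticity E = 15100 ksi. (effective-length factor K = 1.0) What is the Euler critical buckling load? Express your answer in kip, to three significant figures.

Inner dimensions: h_i = 1.20 − 2×0.081 = 1.038 in, b_i = 0.766 − 2×0.081 = 0.6040 in
Weak-axis I_min = (h_o·b_o³ − h_i·b_i³)/12 with b_o = 0.766, b_i = 0.6040 in (shorter outer/inner sides).
I_min = (1.20×0.766³ − 1.038×0.6040³)/12 = 2.589×10^-2 in⁴
Effective length L_e = K·L = 1 × 44.9 = 44.90 in
P_cr = π²EI / L_e² = π² × 15100×10³ × 2.589×10^-2 / 44.90² = 1.914×10^3 lb

P_cr ≈ 1.91 kip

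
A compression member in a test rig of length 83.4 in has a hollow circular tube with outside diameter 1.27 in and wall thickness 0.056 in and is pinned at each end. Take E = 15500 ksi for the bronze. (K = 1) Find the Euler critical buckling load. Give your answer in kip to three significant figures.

Inner diameter d_i = 1.27 − 2×0.056 = 1.158 in
I = π(d_o⁴ − d_i⁴)/64 = π(1.27⁴ − 1.158⁴)/64 = 3.943×10^-2 in⁴
Effective length L_e = K·L = 1 × 83.4 = 83.40 in
P_cr = π²EI / L_e² = π² × 15500×10³ × 3.943×10^-2 / 83.40² = 867.2 lb

P_cr ≈ 0.867 kip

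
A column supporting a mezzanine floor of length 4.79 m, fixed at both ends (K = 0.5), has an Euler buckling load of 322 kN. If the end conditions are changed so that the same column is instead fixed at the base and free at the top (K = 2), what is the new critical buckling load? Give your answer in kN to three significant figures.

P_cr ∝ 1/K², so P_cr,new = P_cr,old × (K_old/K_new)² = 322 × (0.5/2)²
= 322 × 0.06250 = 20.1 kN

P_cr ≈ 20.1 kN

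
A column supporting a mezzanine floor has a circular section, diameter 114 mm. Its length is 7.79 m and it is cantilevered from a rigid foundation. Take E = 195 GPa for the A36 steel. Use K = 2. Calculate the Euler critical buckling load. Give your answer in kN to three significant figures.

P_cr ≈ 65.7 kN

I = πd⁴/64 = π×114⁴/64 = 8.291×10^6 mm⁴
I = 8.291×10^6 mm⁴ = 8.291×10^-6 m⁴
Effective length L_e = K·L = 2 × 7.79 = 15.58 m
P_cr = π²EI / L_e² = π² × 195×10⁹ × 8.291×10^-6 / 15.58² = 6.573×10^4 N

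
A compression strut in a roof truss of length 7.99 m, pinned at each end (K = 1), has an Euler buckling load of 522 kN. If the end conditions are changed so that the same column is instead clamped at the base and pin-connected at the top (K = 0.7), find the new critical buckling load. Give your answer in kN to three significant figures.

P_cr ≈ 1070 kN

P_cr ∝ 1/K², so P_cr,new = P_cr,old × (K_old/K_new)² = 522 × (1/0.7)²
= 522 × 2.041 = 1070 kN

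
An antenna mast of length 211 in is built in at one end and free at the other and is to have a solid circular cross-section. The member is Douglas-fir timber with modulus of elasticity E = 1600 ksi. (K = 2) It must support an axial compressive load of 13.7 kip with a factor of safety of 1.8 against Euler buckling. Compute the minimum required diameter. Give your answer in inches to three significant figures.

d ≈ 8.68 in

Required P_cr = n·P = 1.8 × 13.7 = 24.66 kip
L_e = K·L = 2 × 211 = 422.0 in
Required I = P_cr·L_e²/(π²E) = 2.466×10^4 × 422.0² / (π² × 1.60×10^6) = 278.1 in⁴
Solid circle: I = πd⁴/64  ⇒  d = (64I/π)^(1/4) = (64×278.1/π)^(1/4) = 8.68 in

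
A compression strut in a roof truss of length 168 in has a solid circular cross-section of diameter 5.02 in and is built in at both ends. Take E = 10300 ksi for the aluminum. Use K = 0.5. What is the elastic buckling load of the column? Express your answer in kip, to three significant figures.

I = πd⁴/64 = π×5.02⁴/64 = 31.17 in⁴
Effective length L_e = K·L = 0.5 × 168 = 84.00 in
P_cr = π²EI / L_e² = π² × 10300×10³ × 31.17 / 84.00² = 4.491×10^5 lb

P_cr ≈ 449 kip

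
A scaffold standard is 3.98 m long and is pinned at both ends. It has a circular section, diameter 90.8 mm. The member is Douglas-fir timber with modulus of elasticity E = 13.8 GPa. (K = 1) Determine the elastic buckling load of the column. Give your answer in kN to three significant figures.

P_cr ≈ 28.7 kN

I = πd⁴/64 = π×90.8⁴/64 = 3.337×10^6 mm⁴
I = 3.337×10^6 mm⁴ = 3.337×10^-6 m⁴
Effective length L_e = K·L = 1 × 3.98 = 3.980 m
P_cr = π²EI / L_e² = π² × 13.8×10⁹ × 3.337×10^-6 / 3.980² = 2.869×10^4 N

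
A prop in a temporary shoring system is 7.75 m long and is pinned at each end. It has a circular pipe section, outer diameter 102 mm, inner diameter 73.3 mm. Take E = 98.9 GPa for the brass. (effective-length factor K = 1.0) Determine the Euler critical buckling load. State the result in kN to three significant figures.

P_cr ≈ 63.3 kN

d_o = 102 mm, d_i = 73.3 mm
I = π(d_o⁴ − d_i⁴)/64 = π(102⁴ − 73.30⁴)/64 = 3.896×10^6 mm⁴
I = 3.896×10^6 mm⁴ = 3.896×10^-6 m⁴
Effective length L_e = K·L = 1 × 7.75 = 7.750 m
P_cr = π²EI / L_e² = π² × 98.9×10⁹ × 3.896×10^-6 / 7.750² = 6.332×10^4 N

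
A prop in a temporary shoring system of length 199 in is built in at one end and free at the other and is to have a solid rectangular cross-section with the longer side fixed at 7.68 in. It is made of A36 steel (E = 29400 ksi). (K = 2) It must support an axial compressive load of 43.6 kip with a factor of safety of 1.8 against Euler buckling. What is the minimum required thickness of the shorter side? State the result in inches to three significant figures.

Required P_cr = n·P = 1.8 × 43.6 = 78.48 kip
L_e = K·L = 2 × 199 = 398.0 in
Required I = P_cr·L_e²/(π²E) = 7.848×10^4 × 398.0² / (π² × 2.94×10^7) = 42.84 in⁴
Rectangle, weak axis: I_min = h·b³/12 with h = 7.68 in fixed  ⇒  b = (12I/h)^(1/3) = 4.06 in

b ≈ 4.06 in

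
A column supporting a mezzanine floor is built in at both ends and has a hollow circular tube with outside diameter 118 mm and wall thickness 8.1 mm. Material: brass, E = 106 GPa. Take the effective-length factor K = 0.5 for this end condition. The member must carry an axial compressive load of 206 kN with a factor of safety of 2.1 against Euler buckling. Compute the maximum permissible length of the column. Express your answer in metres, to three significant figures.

Inner diameter d_i = 118 − 2×8.1 = 101.8 mm
I = π(d_o⁴ − d_i⁴)/64 = π(118⁴ − 101.8⁴)/64 = 4.245×10^6 mm⁴
I = 4.245×10^-6 m⁴
Required critical load P_cr = n·P = 2.1 × 206 = 432.6 kN = 4.326×10^5 N
From P_cr = π²EI/(K·L)²:  L = (1/K)·√(π²EI/P_cr) = (1/0.5)·√(π²×1.06×10^11×4.245×10^-6/4.326×10^5)
L = 6.41 m

L_max ≈ 6.41 m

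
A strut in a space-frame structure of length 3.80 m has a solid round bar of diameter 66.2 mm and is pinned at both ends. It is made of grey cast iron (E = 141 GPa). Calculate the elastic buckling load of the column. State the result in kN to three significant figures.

P_cr ≈ 90.9 kN

I = πd⁴/64 = π×66.2⁴/64 = 9.428×10^5 mm⁴
I = 9.428×10^5 mm⁴ = 9.428×10^-7 m⁴
Effective length L_e = K·L = 1 × 3.80 = 3.800 m
P_cr = π²EI / L_e² = π² × 141×10⁹ × 9.428×10^-7 / 3.800² = 9.086×10^4 N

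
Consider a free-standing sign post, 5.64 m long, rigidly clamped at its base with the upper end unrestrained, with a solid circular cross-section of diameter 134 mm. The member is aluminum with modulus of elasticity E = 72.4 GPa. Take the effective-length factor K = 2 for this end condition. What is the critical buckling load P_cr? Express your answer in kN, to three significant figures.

P_cr ≈ 88.9 kN

I = πd⁴/64 = π×134⁴/64 = 1.583×10^7 mm⁴
I = 1.583×10^7 mm⁴ = 1.583×10^-5 m⁴
Effective length L_e = K·L = 2 × 5.64 = 11.28 m
P_cr = π²EI / L_e² = π² × 72.4×10⁹ × 1.583×10^-5 / 11.28² = 8.888×10^4 N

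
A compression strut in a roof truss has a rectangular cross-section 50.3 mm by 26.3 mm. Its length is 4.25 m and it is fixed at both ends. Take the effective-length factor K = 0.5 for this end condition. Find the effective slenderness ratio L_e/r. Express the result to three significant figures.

For a rectangle r_min = b/√12 = 26.3/√12 = 7.592 mm
L_e = K·L = 0.5 × 4.25 m = 2.125 m = 2125.0 mm
λ = L_e / r_min = 2125.0 / 7.592 = 280

λ ≈ 280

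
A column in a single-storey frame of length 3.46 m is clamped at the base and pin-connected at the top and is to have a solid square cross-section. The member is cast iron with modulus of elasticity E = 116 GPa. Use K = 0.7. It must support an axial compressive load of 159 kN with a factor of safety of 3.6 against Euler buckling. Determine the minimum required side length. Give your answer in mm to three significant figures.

a ≈ 77.0 mm

Required P_cr = n·P = 3.6 × 159 = 572.4 kN
L_e = K·L = 0.7 × 3.46 = 2.422 m
Required I = P_cr·L_e²/(π²E) = 5.724×10^5 × 2.422² / (π² × 1.16×10^11) = 2.933×10^-6 m⁴
I_req = 2.933×10^6 mm⁴
Solid square: I = a⁴/12  ⇒  a = (12I)^(1/4) = (12×2.933×10^6)^(1/4) = 77.0 mm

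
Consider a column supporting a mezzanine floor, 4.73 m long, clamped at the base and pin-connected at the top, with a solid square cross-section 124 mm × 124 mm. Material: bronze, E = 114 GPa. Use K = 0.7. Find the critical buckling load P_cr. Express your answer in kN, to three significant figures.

P_cr ≈ 2020 kN

I = a⁴/12 = 124⁴/12 = 1.970×10^7 mm⁴
I = 1.970×10^7 mm⁴ = 1.970×10^-5 m⁴
Effective length L_e = K·L = 0.7 × 4.73 = 3.311 m
P_cr = π²EI / L_e² = π² × 114×10⁹ × 1.970×10^-5 / 3.311² = 2.022×10^6 N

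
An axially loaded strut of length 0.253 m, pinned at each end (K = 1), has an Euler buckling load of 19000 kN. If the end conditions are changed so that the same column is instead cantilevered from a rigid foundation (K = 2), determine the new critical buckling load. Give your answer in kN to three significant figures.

P_cr ∝ 1/K², so P_cr,new = P_cr,old × (K_old/K_new)² = 19000 × (1/2)²
= 19000 × 0.2500 = 4750 kN

P_cr ≈ 4750 kN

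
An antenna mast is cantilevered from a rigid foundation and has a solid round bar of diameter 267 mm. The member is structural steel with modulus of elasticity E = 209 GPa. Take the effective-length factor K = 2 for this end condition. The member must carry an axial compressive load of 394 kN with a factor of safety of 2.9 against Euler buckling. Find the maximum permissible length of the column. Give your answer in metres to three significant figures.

L_max ≈ 10.6 m

I = πd⁴/64 = π×267⁴/64 = 2.495×10^8 mm⁴
I = 2.495×10^-4 m⁴
Required critical load P_cr = n·P = 2.9 × 394 = 1143 kN = 1.143×10^6 N
From P_cr = π²EI/(K·L)²:  L = (1/K)·√(π²EI/P_cr) = (1/2)·√(π²×2.09×10^11×2.495×10^-4/1.143×10^6)
L = 10.6 m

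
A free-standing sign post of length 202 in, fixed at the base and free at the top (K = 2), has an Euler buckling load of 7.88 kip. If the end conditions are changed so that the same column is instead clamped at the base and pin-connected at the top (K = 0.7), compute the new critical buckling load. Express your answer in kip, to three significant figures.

P_cr ≈ 64.3 kip

P_cr ∝ 1/K², so P_cr,new = P_cr,old × (K_old/K_new)² = 7.88 × (2/0.7)²
= 7.88 × 8.163 = 64.3 kip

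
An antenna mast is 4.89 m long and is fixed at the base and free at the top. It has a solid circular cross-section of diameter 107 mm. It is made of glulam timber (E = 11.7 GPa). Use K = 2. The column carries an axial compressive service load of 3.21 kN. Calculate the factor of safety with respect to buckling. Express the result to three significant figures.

I = πd⁴/64 = π×107⁴/64 = 6.434×10^6 mm⁴
I = 6.434×10^6 mm⁴ = 6.434×10^-6 m⁴
Effective length L_e = K·L = 2 × 4.89 = 9.780 m
P_cr = π²EI / L_e² = π² × 11.7×10⁹ × 6.434×10^-6 / 9.780² = 7.768×10^3 N
Factor of safety n = P_cr / P = 7.7681 / 3.21 = 2.42

n ≈ 2.42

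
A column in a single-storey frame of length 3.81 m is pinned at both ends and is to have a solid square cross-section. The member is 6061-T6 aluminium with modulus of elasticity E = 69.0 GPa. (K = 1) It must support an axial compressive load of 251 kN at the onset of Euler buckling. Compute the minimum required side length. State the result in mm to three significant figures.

L_e = K·L = 1 × 3.81 = 3.810 m
Required I = P_cr·L_e²/(π²E) = 2.510×10^5 × 3.810² / (π² × 6.90×10^10) = 5.350×10^-6 m⁴
I_req = 5.350×10^6 mm⁴
Solid square: I = a⁴/12  ⇒  a = (12I)^(1/4) = (12×5.350×10^6)^(1/4) = 89.5 mm

a ≈ 89.5 mm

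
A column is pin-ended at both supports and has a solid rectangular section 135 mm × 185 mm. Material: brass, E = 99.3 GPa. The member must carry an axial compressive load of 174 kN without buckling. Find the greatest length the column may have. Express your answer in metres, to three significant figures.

L_max ≈ 14.6 m

Buckling occurs about the weak axis: I_min = h·b³/12 with b = 135 mm (the shorter side).
I_min = 185×135³/12 = 3.793×10^7 mm⁴
I = 3.793×10^-5 m⁴
At the buckling limit P_cr = P = 1.740×10^5 N
From P_cr = π²EI/(K·L)²:  L = (1/K)·√(π²EI/P_cr) = (1/1)·√(π²×9.93×10^10×3.793×10^-5/1.740×10^5)
L = 14.6 m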